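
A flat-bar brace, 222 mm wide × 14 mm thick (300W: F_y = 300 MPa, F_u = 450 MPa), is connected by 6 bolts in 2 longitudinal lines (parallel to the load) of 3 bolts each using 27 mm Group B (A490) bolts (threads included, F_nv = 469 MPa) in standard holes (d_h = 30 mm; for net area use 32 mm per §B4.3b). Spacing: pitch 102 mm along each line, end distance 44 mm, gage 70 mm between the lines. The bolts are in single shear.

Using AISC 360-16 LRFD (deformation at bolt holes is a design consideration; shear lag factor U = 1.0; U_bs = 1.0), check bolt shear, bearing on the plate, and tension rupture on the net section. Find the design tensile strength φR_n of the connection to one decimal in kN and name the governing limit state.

746.6 kN (net-section rupture governs)

Bolt shear: A_b = π(27)²/4 = 572.56 mm². φR_n = 0.75 × 469 × 572.56 × 6 × 1 = 1208.4 kN.
Bearing (14 mm plate, F_u = 450 MPa): end bolts L_c = 44 − 30/2 = 29, R_n = min(1.2×29×14×450, 2.4×27×14×450) = 219.24 kN/bolt; interior L_c = 102 − 30 = 72, R_n = 408.24 kN/bolt. φR_n = 0.75 × (2×219.24 + 4×408.24) = 1553.6 kN.
Tension rupture (net): A_n = (222 − 2×32)×14 = 2212 mm² (U = 1.0, A_e = A_n). φR_n = 0.75 × 450 × 2212 = 746.6 kN.
Governing: min(1208.4, 1553.6, 746.6) = 746.6 kN → net-section rupture.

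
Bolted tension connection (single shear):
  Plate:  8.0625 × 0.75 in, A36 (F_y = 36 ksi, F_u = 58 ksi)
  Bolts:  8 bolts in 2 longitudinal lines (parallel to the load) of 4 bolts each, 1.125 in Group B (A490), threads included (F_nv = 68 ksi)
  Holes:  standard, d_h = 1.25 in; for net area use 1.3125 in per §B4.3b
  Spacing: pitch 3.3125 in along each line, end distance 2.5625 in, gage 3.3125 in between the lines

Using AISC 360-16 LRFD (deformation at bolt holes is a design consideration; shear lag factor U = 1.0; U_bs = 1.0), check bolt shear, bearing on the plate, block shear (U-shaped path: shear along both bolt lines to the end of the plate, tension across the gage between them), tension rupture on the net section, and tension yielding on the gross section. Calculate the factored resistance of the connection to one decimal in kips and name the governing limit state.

177.4 kips (net-section rupture governs)

Bolt shear: A_b = π(1.125)²/4 = 0.99402 in². φR_n = 0.75 × 68 × 0.99402 × 8 × 1 = 405.6 kips.
Bearing (0.75 in plate, F_u = 58 ksi): end bolts L_c = 2.5625 − 1.25/2 = 1.9375, R_n = min(1.2×1.9375×0.75×58, 2.4×1.125×0.75×58) = 101.14 kips/bolt; interior L_c = 3.3125 − 1.25 = 2.0625, R_n = 107.66 kips/bolt. φR_n = 0.75 × (2×101.14 + 6×107.66) = 636.2 kips.
Block shear: shear path 2×[2.5625+3×3.3125] = 2×12.5 in, A_gv = 18.75, A_nv = 2×(12.5 − 3.5×1.3125)×0.75 = 11.859 in²; tension across gage: (3.3125 − 1×1.3125)×0.75 = 1.5 in². R_n = min(0.6×58×11.859, 0.6×36×18.75) + 1.0×58×1.5 = min(412.69, 405) + 87 = 492 kips. φR_n = 0.75 × 492 = 369.0 kips.
Tension rupture (net): A_n = (8.0625 − 2×1.3125)×0.75 = 4.0781 in² (U = 1.0, A_e = A_n). φR_n = 0.75 × 58 × 4.0781 = 177.4 kips.
Tension yield (gross): A_g = 8.0625×0.75 = 6.0469 in². φR_n = 0.90 × 36 × 6.0469 = 195.9 kips.
Governing: min(405.6, 636.2, 369.0, 177.4, 195.9) = 177.4 kips → net-section rupture.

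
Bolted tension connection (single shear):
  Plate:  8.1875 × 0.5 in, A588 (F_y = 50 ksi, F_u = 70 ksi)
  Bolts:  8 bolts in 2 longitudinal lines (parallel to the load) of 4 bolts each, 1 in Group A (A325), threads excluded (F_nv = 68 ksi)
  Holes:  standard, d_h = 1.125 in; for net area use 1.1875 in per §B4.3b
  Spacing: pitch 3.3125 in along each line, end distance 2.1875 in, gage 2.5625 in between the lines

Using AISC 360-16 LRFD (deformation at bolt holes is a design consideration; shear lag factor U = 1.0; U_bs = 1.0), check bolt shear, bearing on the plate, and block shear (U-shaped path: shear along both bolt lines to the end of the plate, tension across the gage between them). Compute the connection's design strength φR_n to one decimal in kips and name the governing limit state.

Bolt shear: A_b = π(1)²/4 = 0.7854 in². φR_n = 0.75 × 68 × 0.7854 × 8 × 1 = 320.4 kips.
Bearing (0.5 in plate, F_u = 70 ksi): end bolts L_c = 2.1875 − 1.125/2 = 1.625, R_n = min(1.2×1.625×0.5×70, 2.4×1×0.5×70) = 68.25 kips/bolt; interior L_c = 3.3125 − 1.125 = 2.1875, R_n = 84 kips/bolt. φR_n = 0.75 × (2×68.25 + 6×84) = 480.4 kips.
Block shear: shear path 2×[2.1875+3×3.3125] = 2×12.125 in, A_gv = 12.125, A_nv = 2×(12.125 − 3.5×1.1875)×0.5 = 7.9688 in²; tension across gage: (2.5625 − 1×1.1875)×0.5 = 0.6875 in². R_n = min(0.6×70×7.9688, 0.6×50×12.125) + 1.0×70×0.6875 = min(334.69, 363.75) + 48.125 = 382.82 kips. φR_n = 0.75 × 382.82 = 287.1 kips.
Governing: min(320.4, 480.4, 287.1) = 287.1 kips → block shear.

287.1 kips (block shear governs)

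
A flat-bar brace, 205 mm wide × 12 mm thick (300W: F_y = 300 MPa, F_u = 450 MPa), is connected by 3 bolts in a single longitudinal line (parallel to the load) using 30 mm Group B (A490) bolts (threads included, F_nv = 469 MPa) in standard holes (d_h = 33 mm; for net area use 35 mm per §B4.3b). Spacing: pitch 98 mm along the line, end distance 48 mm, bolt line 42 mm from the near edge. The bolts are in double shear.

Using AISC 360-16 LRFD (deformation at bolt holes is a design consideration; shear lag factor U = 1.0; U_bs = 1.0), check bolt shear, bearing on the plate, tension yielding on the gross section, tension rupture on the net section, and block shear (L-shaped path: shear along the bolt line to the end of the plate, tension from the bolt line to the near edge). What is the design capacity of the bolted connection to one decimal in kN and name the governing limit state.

Bolt shear: A_b = π(30)²/4 = 706.86 mm². φR_n = 0.75 × 469 × 706.86 × 3 × 2 = 1491.8 kN.
Bearing (12 mm plate, F_u = 450 MPa): end bolts L_c = 48 − 33/2 = 31.5, R_n = min(1.2×31.5×12×450, 2.4×30×12×450) = 204.12 kN/bolt; interior L_c = 98 − 33 = 65, R_n = 388.8 kN/bolt. φR_n = 0.75 × (1×204.12 + 2×388.8) = 736.3 kN.
Tension yield (gross): A_g = 205×12 = 2460 mm². φR_n = 0.90 × 300 × 2460 = 664.2 kN.
Tension rupture (net): A_n = (205 − 1×35)×12 = 2040 mm² (U = 1.0, A_e = A_n). φR_n = 0.75 × 450 × 2040 = 688.5 kN.
Block shear: shear path 1×[48+2×98] = 1×244 mm, A_gv = 2928, A_nv = 1×(244 − 2.5×35)×12 = 1878 mm²; tension to near edge: (42 − 0.5×35)×12 = 294 mm². R_n = min(0.6×450×1878, 0.6×300×2928) + 1.0×450×294 = min(507.06, 527.04) + 132.3 = 639.36 kN. φR_n = 0.75 × 639.36 = 479.5 kN.
Governing: min(1491.8, 736.3, 664.2, 688.5, 479.5) = 479.5 kN → block shear.

479.5 kN (block shear governs)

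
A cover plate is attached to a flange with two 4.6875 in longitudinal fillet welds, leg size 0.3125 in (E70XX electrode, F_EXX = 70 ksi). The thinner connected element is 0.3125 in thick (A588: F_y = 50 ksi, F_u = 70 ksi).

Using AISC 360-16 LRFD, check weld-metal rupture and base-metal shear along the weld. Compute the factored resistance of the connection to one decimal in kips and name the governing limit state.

Weld metal: throat = 0.707×0.3125 = 0.22094 in, L = 2×4.6875 = 9.375 in. φR_n = 0.75 × 0.6 × 70 × 0.22094 × 9.375 = 65.2 kips.
Base metal shear (0.3125 in plate): yield φR_n = 1.0×0.6×50×0.3125×9.375 = 87.9 kips; rupture φR_n = 0.75×0.6×70×0.3125×9.375 = 92.3 kips; take 87.9 kips (yield).
Governing: min(65.2, 87.9) = 65.2 kips → weld metal.

65.2 kips (weld metal governs)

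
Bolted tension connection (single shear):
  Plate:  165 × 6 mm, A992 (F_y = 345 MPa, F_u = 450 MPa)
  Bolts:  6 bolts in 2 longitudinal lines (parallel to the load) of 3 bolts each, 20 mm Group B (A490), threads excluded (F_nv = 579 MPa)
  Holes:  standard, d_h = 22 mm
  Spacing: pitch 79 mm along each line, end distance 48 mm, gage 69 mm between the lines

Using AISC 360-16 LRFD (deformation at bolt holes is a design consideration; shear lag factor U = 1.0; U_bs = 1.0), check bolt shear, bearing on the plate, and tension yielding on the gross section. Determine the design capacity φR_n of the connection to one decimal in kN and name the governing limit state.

307.4 kN (gross-section yield governs)

Bolt shear: A_b = π(20)²/4 = 314.16 mm². φR_n = 0.75 × 579 × 314.16 × 6 × 1 = 818.5 kN.
Bearing (6 mm plate, F_u = 450 MPa): end bolts L_c = 48 − 22/2 = 37, R_n = min(1.2×37×6×450, 2.4×20×6×450) = 119.88 kN/bolt; interior L_c = 79 − 22 = 57, R_n = 129.6 kN/bolt. φR_n = 0.75 × (2×119.88 + 4×129.6) = 568.6 kN.
Tension yield (gross): A_g = 165×6 = 990 mm². φR_n = 0.90 × 345 × 990 = 307.4 kN.
Governing: min(818.5, 568.6, 307.4) = 307.4 kN → gross-section yield.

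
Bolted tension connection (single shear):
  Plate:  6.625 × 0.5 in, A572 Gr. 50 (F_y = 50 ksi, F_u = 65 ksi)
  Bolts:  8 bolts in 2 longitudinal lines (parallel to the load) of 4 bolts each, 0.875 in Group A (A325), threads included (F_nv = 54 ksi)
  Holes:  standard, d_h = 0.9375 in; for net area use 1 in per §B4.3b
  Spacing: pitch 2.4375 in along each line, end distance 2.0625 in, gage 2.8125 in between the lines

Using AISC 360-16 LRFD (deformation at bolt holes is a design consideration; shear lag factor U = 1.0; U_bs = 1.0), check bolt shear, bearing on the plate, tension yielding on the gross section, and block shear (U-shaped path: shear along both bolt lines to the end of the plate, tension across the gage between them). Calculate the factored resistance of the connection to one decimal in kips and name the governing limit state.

Bolt shear: A_b = π(0.875)²/4 = 0.60132 in². φR_n = 0.75 × 54 × 0.60132 × 8 × 1 = 194.8 kips.
Bearing (0.5 in plate, F_u = 65 ksi): end bolts L_c = 2.0625 − 0.9375/2 = 1.59375, R_n = min(1.2×1.59375×0.5×65, 2.4×0.875×0.5×65) = 62.156 kips/bolt; interior L_c = 2.4375 − 0.9375 = 1.5, R_n = 58.5 kips/bolt. φR_n = 0.75 × (2×62.156 + 6×58.5) = 356.5 kips.
Tension yield (gross): A_g = 6.625×0.5 = 3.3125 in². φR_n = 0.90 × 50 × 3.3125 = 149.1 kips.
Block shear: shear path 2×[2.0625+3×2.4375] = 2×9.375 in, A_gv = 9.375, A_nv = 2×(9.375 − 3.5×1)×0.5 = 5.875 in²; tension across gage: (2.8125 − 1×1)×0.5 = 0.90625 in². R_n = min(0.6×65×5.875, 0.6×50×9.375) + 1.0×65×0.90625 = min(229.13, 281.25) + 58.906 = 288.04 kips. φR_n = 0.75 × 288.04 = 216.0 kips.
Governing: min(194.8, 356.5, 149.1, 216.0) = 149.1 kips → gross-section yield.

149.1 kips (gross-section yield governs)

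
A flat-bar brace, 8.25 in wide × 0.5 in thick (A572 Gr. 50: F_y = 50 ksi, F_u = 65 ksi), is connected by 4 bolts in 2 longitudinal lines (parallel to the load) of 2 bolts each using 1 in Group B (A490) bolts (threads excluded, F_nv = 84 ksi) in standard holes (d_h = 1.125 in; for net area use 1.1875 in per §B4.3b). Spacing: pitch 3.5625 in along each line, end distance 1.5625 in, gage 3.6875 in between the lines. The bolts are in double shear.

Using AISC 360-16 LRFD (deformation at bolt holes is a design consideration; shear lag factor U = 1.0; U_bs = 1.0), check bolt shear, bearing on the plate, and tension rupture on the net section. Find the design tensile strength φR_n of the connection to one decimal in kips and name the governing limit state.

Bolt shear: A_b = π(1)²/4 = 0.7854 in². φR_n = 0.75 × 84 × 0.7854 × 4 × 2 = 395.8 kips.
Bearing (0.5 in plate, F_u = 65 ksi): end bolts L_c = 1.5625 − 1.125/2 = 1, R_n = min(1.2×1×0.5×65, 2.4×1×0.5×65) = 39 kips/bolt; interior L_c = 3.5625 − 1.125 = 2.4375, R_n = 78 kips/bolt. φR_n = 0.75 × (2×39 + 2×78) = 175.5 kips.
Tension rupture (net): A_n = (8.25 − 2×1.1875)×0.5 = 2.9375 in² (U = 1.0, A_e = A_n). φR_n = 0.75 × 65 × 2.9375 = 143.2 kips.
Governing: min(395.8, 175.5, 143.2) = 143.2 kips → net-section rupture.

143.2 kips (net-section rupture governs)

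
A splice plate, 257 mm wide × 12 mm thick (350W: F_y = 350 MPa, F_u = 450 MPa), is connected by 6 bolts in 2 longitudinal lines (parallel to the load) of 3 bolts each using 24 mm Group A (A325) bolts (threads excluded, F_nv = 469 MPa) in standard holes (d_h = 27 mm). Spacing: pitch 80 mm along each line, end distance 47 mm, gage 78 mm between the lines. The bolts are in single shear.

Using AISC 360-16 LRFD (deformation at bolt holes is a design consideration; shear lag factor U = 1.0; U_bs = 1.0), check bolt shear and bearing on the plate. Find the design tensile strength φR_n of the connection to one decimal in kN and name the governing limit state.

954.8 kN (bolt shear governs)

Bolt shear: A_b = π(24)²/4 = 452.39 mm². φR_n = 0.75 × 469 × 452.39 × 6 × 1 = 954.8 kN.
Bearing (12 mm plate, F_u = 450 MPa): end bolts L_c = 47 − 27/2 = 33.5, R_n = min(1.2×33.5×12×450, 2.4×24×12×450) = 217.08 kN/bolt; interior L_c = 80 − 27 = 53, R_n = 311.04 kN/bolt. φR_n = 0.75 × (2×217.08 + 4×311.04) = 1258.7 kN.
Governing: min(954.8, 1258.7) = 954.8 kN → bolt shear.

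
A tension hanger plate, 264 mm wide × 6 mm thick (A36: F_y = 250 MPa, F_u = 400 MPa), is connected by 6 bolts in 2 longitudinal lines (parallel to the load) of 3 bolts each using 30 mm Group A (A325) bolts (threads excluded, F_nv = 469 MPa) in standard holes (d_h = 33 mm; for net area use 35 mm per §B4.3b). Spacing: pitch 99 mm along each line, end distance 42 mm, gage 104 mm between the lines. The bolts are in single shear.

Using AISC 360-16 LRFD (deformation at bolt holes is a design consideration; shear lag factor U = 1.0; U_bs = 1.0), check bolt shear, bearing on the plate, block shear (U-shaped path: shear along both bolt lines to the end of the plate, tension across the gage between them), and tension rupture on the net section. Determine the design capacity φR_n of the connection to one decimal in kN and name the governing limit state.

349.2 kN (net-section rupture governs)

Bolt shear: A_b = π(30)²/4 = 706.86 mm². φR_n = 0.75 × 469 × 706.86 × 6 × 1 = 1491.8 kN.
Bearing (6 mm plate, F_u = 400 MPa): end bolts L_c = 42 − 33/2 = 25.5, R_n = min(1.2×25.5×6×400, 2.4×30×6×400) = 73.44 kN/bolt; interior L_c = 99 − 33 = 66, R_n = 172.8 kN/bolt. φR_n = 0.75 × (2×73.44 + 4×172.8) = 628.6 kN.
Block shear: shear path 2×[42+2×99] = 2×240 mm, A_gv = 2880, A_nv = 2×(240 − 2.5×35)×6 = 1830 mm²; tension across gage: (104 − 1×35)×6 = 414 mm². R_n = min(0.6×400×1830, 0.6×250×2880) + 1.0×400×414 = min(439.2, 432) + 165.6 = 597.6 kN. φR_n = 0.75 × 597.6 = 448.2 kN.
Tension rupture (net): A_n = (264 − 2×35)×6 = 1164 mm² (U = 1.0, A_e = A_n). φR_n = 0.75 × 400 × 1164 = 349.2 kN.
Governing: min(1491.8, 628.6, 448.2, 349.2) = 349.2 kN → net-section rupture.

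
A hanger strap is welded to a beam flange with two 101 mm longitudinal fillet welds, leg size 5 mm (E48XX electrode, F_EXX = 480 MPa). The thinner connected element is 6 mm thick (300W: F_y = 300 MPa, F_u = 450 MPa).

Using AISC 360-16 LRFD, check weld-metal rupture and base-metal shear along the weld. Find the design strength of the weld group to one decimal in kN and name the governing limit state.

Weld metal: throat = 0.707×5 = 3.535 mm, L = 2×101 = 202 mm. φR_n = 0.75 × 0.6 × 480 × 3.535 × 202 = 154.2 kN.
Base metal shear (6 mm plate): yield φR_n = 1.0×0.6×300×6×202 = 218.2 kN; rupture φR_n = 0.75×0.6×450×6×202 = 245.4 kN; take 218.2 kN (yield).
Governing: min(154.2, 218.2) = 154.2 kN → weld metal.

154.2 kN (weld metal governs)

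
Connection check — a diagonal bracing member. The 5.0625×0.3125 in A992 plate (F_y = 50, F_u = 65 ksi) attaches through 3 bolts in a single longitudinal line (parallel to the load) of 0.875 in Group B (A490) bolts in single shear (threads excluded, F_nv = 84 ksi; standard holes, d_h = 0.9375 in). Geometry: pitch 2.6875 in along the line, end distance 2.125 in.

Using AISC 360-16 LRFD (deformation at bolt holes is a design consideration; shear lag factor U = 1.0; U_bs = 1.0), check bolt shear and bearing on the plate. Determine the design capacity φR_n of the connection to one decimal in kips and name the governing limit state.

Bolt shear: A_b = π(0.875)²/4 = 0.60132 in². φR_n = 0.75 × 84 × 0.60132 × 3 × 1 = 113.6 kips.
Bearing (0.3125 in plate, F_u = 65 ksi): end bolts L_c = 2.125 − 0.9375/2 = 1.65625, R_n = min(1.2×1.65625×0.3125×65, 2.4×0.875×0.3125×65) = 40.371 kips/bolt; interior L_c = 2.6875 − 0.9375 = 1.75, R_n = 42.656 kips/bolt. φR_n = 0.75 × (1×40.371 + 2×42.656) = 94.3 kips.
Governing: min(113.6, 94.3) = 94.3 kips → bearing.

94.3 kips (bearing governs)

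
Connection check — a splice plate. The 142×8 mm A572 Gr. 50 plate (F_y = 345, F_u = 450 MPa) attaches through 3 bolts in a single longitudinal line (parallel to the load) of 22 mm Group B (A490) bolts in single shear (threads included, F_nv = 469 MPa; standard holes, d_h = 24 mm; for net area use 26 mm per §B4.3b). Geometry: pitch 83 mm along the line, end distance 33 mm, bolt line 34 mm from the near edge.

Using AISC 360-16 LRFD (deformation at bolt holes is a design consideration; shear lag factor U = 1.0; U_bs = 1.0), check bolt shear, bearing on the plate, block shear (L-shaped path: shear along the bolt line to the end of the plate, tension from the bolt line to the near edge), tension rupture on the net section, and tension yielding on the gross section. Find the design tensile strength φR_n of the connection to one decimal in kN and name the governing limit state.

Bolt shear: A_b = π(22)²/4 = 380.13 mm². φR_n = 0.75 × 469 × 380.13 × 3 × 1 = 401.1 kN.
Bearing (8 mm plate, F_u = 450 MPa): end bolts L_c = 33 − 24/2 = 21, R_n = min(1.2×21×8×450, 2.4×22×8×450) = 90.72 kN/bolt; interior L_c = 83 − 24 = 59, R_n = 190.08 kN/bolt. φR_n = 0.75 × (1×90.72 + 2×190.08) = 353.2 kN.
Block shear: shear path 1×[33+2×83] = 1×199 mm, A_gv = 1592, A_nv = 1×(199 − 2.5×26)×8 = 1072 mm²; tension to near edge: (34 − 0.5×26)×8 = 168 mm². R_n = min(0.6×450×1072, 0.6×345×1592) + 1.0×450×168 = min(289.44, 329.54) + 75.6 = 365.04 kN. φR_n = 0.75 × 365.04 = 273.8 kN.
Tension rupture (net): A_n = (142 − 1×26)×8 = 928 mm² (U = 1.0, A_e = A_n). φR_n = 0.75 × 450 × 928 = 313.2 kN.
Tension yield (gross): A_g = 142×8 = 1136 mm². φR_n = 0.90 × 345 × 1136 = 352.7 kN.
Governing: min(401.1, 353.2, 273.8, 313.2, 352.7) = 273.8 kN → block shear.

273.8 kN (block shear governs)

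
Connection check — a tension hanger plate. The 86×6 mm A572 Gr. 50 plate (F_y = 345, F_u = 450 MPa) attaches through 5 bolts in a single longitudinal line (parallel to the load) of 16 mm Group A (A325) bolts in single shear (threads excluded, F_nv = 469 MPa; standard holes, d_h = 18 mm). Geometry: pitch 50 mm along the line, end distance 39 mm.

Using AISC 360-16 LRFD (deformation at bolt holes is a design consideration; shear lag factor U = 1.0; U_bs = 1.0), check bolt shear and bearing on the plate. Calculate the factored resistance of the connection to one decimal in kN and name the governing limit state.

Bolt shear: A_b = π(16)²/4 = 201.06 mm². φR_n = 0.75 × 469 × 201.06 × 5 × 1 = 353.6 kN.
Bearing (6 mm plate, F_u = 450 MPa): end bolts L_c = 39 − 18/2 = 30, R_n = min(1.2×30×6×450, 2.4×16×6×450) = 97.2 kN/bolt; interior L_c = 50 − 18 = 32, R_n = 103.68 kN/bolt. φR_n = 0.75 × (1×97.2 + 4×103.68) = 383.9 kN.
Governing: min(353.6, 383.9) = 353.6 kN → bolt shear.

353.6 kN (bolt shear governs)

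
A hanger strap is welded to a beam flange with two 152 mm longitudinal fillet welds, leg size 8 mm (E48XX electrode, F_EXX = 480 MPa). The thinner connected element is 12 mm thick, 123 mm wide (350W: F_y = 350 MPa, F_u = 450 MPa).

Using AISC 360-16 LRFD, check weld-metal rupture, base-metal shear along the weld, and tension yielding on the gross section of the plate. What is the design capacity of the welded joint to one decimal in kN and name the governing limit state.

Weld metal: throat = 0.707×8 = 5.656 mm, L = 2×152 = 304 mm. φR_n = 0.75 × 0.6 × 480 × 5.656 × 304 = 371.4 kN.
Base metal shear (12 mm plate): yield φR_n = 1.0×0.6×350×12×304 = 766.1 kN; rupture φR_n = 0.75×0.6×450×12×304 = 738.7 kN; take 738.7 kN (rupture).
Tension yield (gross): A_g = 123×12 = 1476 mm². φR_n = 0.90 × 350 × 1476 = 464.9 kN.
Governing: min(371.4, 738.7, 464.9) = 371.4 kN → weld metal.

371.4 kN (weld metal governs)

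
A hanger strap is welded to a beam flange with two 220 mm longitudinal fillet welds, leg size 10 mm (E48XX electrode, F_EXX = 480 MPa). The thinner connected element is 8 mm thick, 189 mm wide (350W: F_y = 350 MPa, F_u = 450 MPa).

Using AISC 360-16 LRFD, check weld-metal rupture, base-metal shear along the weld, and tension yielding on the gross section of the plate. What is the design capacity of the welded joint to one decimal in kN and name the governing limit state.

476.3 kN (gross-section yield governs)

Weld metal: throat = 0.707×10 = 7.07 mm, L = 2×220 = 440 mm. φR_n = 0.75 × 0.6 × 480 × 7.07 × 440 = 671.9 kN.
Base metal shear (8 mm plate): yield φR_n = 1.0×0.6×350×8×440 = 739.2 kN; rupture φR_n = 0.75×0.6×450×8×440 = 712.8 kN; take 712.8 kN (rupture).
Tension yield (gross): A_g = 189×8 = 1512 mm². φR_n = 0.90 × 350 × 1512 = 476.3 kN.
Governing: min(671.9, 712.8, 476.3) = 476.3 kN → gross-section yield.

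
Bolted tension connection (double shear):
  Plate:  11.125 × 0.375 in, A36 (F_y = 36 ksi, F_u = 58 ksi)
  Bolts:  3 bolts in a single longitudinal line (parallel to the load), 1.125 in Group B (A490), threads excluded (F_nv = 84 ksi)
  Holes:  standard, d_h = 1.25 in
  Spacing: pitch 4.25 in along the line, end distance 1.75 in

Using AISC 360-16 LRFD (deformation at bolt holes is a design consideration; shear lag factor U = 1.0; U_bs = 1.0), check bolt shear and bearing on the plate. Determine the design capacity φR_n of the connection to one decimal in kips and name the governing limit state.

110.1 kips (bearing governs)

Bolt shear: A_b = π(1.125)²/4 = 0.99402 in². φR_n = 0.75 × 84 × 0.99402 × 3 × 2 = 375.7 kips.
Bearing (0.375 in plate, F_u = 58 ksi): end bolts L_c = 1.75 − 1.25/2 = 1.125, R_n = min(1.2×1.125×0.375×58, 2.4×1.125×0.375×58) = 29.363 kips/bolt; interior L_c = 4.25 − 1.25 = 3, R_n = 58.725 kips/bolt. φR_n = 0.75 × (1×29.363 + 2×58.725) = 110.1 kips.
Governing: min(375.7, 110.1) = 110.1 kips → bearing.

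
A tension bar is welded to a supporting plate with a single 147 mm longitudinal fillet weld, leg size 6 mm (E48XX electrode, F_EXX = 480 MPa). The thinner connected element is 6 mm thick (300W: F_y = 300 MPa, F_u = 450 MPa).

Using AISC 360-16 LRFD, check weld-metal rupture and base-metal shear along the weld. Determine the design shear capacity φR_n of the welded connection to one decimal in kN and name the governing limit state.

Weld metal: throat = 0.707×6 = 4.242 mm, L = 147 mm. φR_n = 0.75 × 0.6 × 480 × 4.242 × 147 = 134.7 kN.
Base metal shear (6 mm plate): yield φR_n = 1.0×0.6×300×6×147 = 158.8 kN; rupture φR_n = 0.75×0.6×450×6×147 = 178.6 kN; take 158.8 kN (yield).
Governing: min(134.7, 158.8) = 134.7 kN → weld metal.

134.7 kN (weld metal governs)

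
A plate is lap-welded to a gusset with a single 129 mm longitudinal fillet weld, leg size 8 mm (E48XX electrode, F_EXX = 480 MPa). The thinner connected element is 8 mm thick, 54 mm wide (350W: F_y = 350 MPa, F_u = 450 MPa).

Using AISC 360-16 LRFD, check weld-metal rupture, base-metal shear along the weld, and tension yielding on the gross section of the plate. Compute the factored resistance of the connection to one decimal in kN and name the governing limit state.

136.1 kN (gross-section yield governs)

Weld metal: throat = 0.707×8 = 5.656 mm, L = 129 mm. φR_n = 0.75 × 0.6 × 480 × 5.656 × 129 = 157.6 kN.
Base metal shear (8 mm plate): yield φR_n = 1.0×0.6×350×8×129 = 216.7 kN; rupture φR_n = 0.75×0.6×450×8×129 = 209.0 kN; take 209.0 kN (rupture).
Tension yield (gross): A_g = 54×8 = 432 mm². φR_n = 0.90 × 350 × 432 = 136.1 kN.
Governing: min(157.6, 209.0, 136.1) = 136.1 kN → gross-section yield.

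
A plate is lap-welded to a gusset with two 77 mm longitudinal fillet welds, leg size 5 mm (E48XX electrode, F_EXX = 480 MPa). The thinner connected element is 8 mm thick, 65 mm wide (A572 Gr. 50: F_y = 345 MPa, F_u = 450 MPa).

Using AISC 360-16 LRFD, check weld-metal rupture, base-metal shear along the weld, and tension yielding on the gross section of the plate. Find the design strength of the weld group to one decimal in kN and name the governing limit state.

Weld metal: throat = 0.707×5 = 3.535 mm, L = 2×77 = 154 mm. φR_n = 0.75 × 0.6 × 480 × 3.535 × 154 = 117.6 kN.
Base metal shear (8 mm plate): yield φR_n = 1.0×0.6×345×8×154 = 255.0 kN; rupture φR_n = 0.75×0.6×450×8×154 = 249.5 kN; take 249.5 kN (rupture).
Tension yield (gross): A_g = 65×8 = 520 mm². φR_n = 0.90 × 345 × 520 = 161.5 kN.
Governing: min(117.6, 249.5, 161.5) = 117.6 kN → weld metal.

117.6 kN (weld metal governs)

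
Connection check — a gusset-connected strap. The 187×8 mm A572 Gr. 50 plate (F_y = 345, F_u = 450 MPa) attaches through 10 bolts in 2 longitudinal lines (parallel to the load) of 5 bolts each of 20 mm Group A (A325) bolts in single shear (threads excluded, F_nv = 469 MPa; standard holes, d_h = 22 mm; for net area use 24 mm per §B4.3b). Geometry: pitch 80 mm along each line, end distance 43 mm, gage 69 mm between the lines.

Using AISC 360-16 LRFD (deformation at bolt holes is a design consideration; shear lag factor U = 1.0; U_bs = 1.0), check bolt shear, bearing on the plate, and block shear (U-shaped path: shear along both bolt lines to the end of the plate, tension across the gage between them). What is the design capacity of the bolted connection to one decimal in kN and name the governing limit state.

947.7 kN (block shear governs)

Bolt shear: A_b = π(20)²/4 = 314.16 mm². φR_n = 0.75 × 469 × 314.16 × 10 × 1 = 1105.1 kN.
Bearing (8 mm plate, F_u = 450 MPa): end bolts L_c = 43 − 22/2 = 32, R_n = min(1.2×32×8×450, 2.4×20×8×450) = 138.24 kN/bolt; interior L_c = 80 − 22 = 58, R_n = 172.8 kN/bolt. φR_n = 0.75 × (2×138.24 + 8×172.8) = 1244.2 kN.
Block shear: shear path 2×[43+4×80] = 2×363 mm, A_gv = 5808, A_nv = 2×(363 − 4.5×24)×8 = 4080 mm²; tension across gage: (69 − 1×24)×8 = 360 mm². R_n = min(0.6×450×4080, 0.6×345×5808) + 1.0×450×360 = min(1101.6, 1202.3) + 162 = 1263.6 kN. φR_n = 0.75 × 1263.6 = 947.7 kN.
Governing: min(1105.1, 1244.2, 947.7) = 947.7 kN → block shear.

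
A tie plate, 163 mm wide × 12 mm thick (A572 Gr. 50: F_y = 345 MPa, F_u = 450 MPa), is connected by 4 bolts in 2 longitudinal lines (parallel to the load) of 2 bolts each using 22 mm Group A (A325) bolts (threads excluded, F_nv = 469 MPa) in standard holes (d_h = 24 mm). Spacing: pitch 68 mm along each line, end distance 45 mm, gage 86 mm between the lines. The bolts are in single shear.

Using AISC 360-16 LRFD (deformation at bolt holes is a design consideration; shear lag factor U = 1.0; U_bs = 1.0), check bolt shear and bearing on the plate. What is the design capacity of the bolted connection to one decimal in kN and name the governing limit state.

534.8 kN (bolt shear governs)

Bolt shear: A_b = π(22)²/4 = 380.13 mm². φR_n = 0.75 × 469 × 380.13 × 4 × 1 = 534.8 kN.
Bearing (12 mm plate, F_u = 450 MPa): end bolts L_c = 45 − 24/2 = 33, R_n = min(1.2×33×12×450, 2.4×22×12×450) = 213.84 kN/bolt; interior L_c = 68 − 24 = 44, R_n = 285.12 kN/bolt. φR_n = 0.75 × (2×213.84 + 2×285.12) = 748.4 kN.
Governing: min(534.8, 748.4) = 534.8 kN → bolt shear.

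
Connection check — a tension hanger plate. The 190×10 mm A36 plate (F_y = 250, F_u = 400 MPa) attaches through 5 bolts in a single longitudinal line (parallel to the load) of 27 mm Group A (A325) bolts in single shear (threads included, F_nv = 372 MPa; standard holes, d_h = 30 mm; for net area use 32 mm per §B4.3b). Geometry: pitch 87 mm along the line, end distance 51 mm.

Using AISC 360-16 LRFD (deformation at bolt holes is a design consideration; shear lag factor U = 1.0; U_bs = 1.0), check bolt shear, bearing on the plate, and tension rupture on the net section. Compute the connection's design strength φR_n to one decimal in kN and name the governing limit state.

474.0 kN (net-section rupture governs)

Bolt shear: A_b = π(27)²/4 = 572.56 mm². φR_n = 0.75 × 372 × 572.56 × 5 × 1 = 798.7 kN.
Bearing (10 mm plate, F_u = 400 MPa): end bolts L_c = 51 − 30/2 = 36, R_n = min(1.2×36×10×400, 2.4×27×10×400) = 172.8 kN/bolt; interior L_c = 87 − 30 = 57, R_n = 259.2 kN/bolt. φR_n = 0.75 × (1×172.8 + 4×259.2) = 907.2 kN.
Tension rupture (net): A_n = (190 − 1×32)×10 = 1580 mm² (U = 1.0, A_e = A_n). φR_n = 0.75 × 400 × 1580 = 474.0 kN.
Governing: min(798.7, 907.2, 474.0) = 474.0 kN → net-section rupture.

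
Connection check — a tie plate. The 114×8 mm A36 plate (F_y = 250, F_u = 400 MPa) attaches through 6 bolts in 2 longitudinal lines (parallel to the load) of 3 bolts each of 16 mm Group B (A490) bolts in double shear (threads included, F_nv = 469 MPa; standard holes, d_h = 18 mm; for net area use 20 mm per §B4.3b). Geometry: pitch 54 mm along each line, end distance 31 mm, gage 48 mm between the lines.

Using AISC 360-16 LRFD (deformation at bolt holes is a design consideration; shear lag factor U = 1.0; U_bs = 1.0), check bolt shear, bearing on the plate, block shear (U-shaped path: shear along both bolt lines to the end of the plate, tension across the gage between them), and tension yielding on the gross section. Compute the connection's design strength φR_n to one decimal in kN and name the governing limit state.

205.2 kN (gross-section yield governs)

Bolt shear: A_b = π(16)²/4 = 201.06 mm². φR_n = 0.75 × 469 × 201.06 × 6 × 2 = 848.7 kN.
Bearing (8 mm plate, F_u = 400 MPa): end bolts L_c = 31 − 18/2 = 22, R_n = min(1.2×22×8×400, 2.4×16×8×400) = 84.48 kN/bolt; interior L_c = 54 − 18 = 36, R_n = 122.88 kN/bolt. φR_n = 0.75 × (2×84.48 + 4×122.88) = 495.4 kN.
Block shear: shear path 2×[31+2×54] = 2×139 mm, A_gv = 2224, A_nv = 2×(139 − 2.5×20)×8 = 1424 mm²; tension across gage: (48 − 1×20)×8 = 224 mm². R_n = min(0.6×400×1424, 0.6×250×2224) + 1.0×400×224 = min(341.76, 333.6) + 89.6 = 423.2 kN. φR_n = 0.75 × 423.2 = 317.4 kN.
Tension yield (gross): A_g = 114×8 = 912 mm². φR_n = 0.90 × 250 × 912 = 205.2 kN.
Governing: min(848.7, 495.4, 317.4, 205.2) = 205.2 kN → gross-section yield.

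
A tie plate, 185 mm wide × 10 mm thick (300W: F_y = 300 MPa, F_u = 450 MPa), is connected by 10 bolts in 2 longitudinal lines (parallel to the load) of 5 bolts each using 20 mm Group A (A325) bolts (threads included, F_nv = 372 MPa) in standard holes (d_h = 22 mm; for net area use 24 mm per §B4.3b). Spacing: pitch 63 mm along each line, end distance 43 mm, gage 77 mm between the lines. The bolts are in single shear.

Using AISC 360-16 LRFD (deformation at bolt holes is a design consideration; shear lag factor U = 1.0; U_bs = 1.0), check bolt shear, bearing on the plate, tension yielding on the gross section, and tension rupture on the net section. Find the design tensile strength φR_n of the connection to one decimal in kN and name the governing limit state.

Bolt shear: A_b = π(20)²/4 = 314.16 mm². φR_n = 0.75 × 372 × 314.16 × 10 × 1 = 876.5 kN.
Bearing (10 mm plate, F_u = 450 MPa): end bolts L_c = 43 − 22/2 = 32, R_n = min(1.2×32×10×450, 2.4×20×10×450) = 172.8 kN/bolt; interior L_c = 63 − 22 = 41, R_n = 216 kN/bolt. φR_n = 0.75 × (2×172.8 + 8×216) = 1555.2 kN.
Tension yield (gross): A_g = 185×10 = 1850 mm². φR_n = 0.90 × 300 × 1850 = 499.5 kN.
Tension rupture (net): A_n = (185 − 2×24)×10 = 1370 mm² (U = 1.0, A_e = A_n). φR_n = 0.75 × 450 × 1370 = 462.4 kN.
Governing: min(876.5, 1555.2, 499.5, 462.4) = 462.4 kN → net-section rupture.

462.4 kN (net-section rupture governs)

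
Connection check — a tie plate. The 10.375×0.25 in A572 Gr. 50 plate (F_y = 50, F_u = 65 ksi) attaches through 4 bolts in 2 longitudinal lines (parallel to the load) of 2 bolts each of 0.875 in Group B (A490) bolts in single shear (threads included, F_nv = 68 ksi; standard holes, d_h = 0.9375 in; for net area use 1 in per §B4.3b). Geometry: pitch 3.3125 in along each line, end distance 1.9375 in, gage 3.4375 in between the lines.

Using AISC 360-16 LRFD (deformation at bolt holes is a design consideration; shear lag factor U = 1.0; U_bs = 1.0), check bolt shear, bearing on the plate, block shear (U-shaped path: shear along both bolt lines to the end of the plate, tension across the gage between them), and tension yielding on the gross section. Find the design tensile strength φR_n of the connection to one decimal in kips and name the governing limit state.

Bolt shear: A_b = π(0.875)²/4 = 0.60132 in². φR_n = 0.75 × 68 × 0.60132 × 4 × 1 = 122.7 kips.
Bearing (0.25 in plate, F_u = 65 ksi): end bolts L_c = 1.9375 − 0.9375/2 = 1.46875, R_n = min(1.2×1.46875×0.25×65, 2.4×0.875×0.25×65) = 28.641 kips/bolt; interior L_c = 3.3125 − 0.9375 = 2.375, R_n = 34.125 kips/bolt. φR_n = 0.75 × (2×28.641 + 2×34.125) = 94.1 kips.
Block shear: shear path 2×[1.9375+1×3.3125] = 2×5.25 in, A_gv = 2.625, A_nv = 2×(5.25 − 1.5×1)×0.25 = 1.875 in²; tension across gage: (3.4375 − 1×1)×0.25 = 0.60938 in². R_n = min(0.6×65×1.875, 0.6×50×2.625) + 1.0×65×0.60938 = min(73.125, 78.75) + 39.61 = 112.74 kips. φR_n = 0.75 × 112.74 = 84.6 kips.
Tension yield (gross): A_g = 10.375×0.25 = 2.5938 in². φR_n = 0.90 × 50 × 2.5938 = 116.7 kips.
Governing: min(122.7, 94.1, 84.6, 116.7) = 84.6 kips → block shear.

84.6 kips (block shear governs)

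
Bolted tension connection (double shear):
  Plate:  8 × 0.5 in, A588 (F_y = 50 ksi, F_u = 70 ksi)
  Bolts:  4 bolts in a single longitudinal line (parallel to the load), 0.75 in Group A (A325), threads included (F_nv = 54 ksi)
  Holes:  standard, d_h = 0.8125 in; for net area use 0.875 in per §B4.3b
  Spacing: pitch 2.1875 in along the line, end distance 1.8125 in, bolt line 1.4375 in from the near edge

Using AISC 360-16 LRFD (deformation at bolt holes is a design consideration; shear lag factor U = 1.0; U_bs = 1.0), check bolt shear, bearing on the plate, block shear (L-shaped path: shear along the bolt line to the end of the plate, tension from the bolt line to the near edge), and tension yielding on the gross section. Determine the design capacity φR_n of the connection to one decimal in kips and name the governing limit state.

Bolt shear: A_b = π(0.75)²/4 = 0.44179 in². φR_n = 0.75 × 54 × 0.44179 × 4 × 2 = 143.1 kips.
Bearing (0.5 in plate, F_u = 70 ksi): end bolts L_c = 1.8125 − 0.8125/2 = 1.40625, R_n = min(1.2×1.40625×0.5×70, 2.4×0.75×0.5×70) = 59.063 kips/bolt; interior L_c = 2.1875 − 0.8125 = 1.375, R_n = 57.75 kips/bolt. φR_n = 0.75 × (1×59.063 + 3×57.75) = 174.2 kips.
Block shear: shear path 1×[1.8125+3×2.1875] = 1×8.375 in, A_gv = 4.1875, A_nv = 1×(8.375 − 3.5×0.875)×0.5 = 2.6563 in²; tension to near edge: (1.4375 − 0.5×0.875)×0.5 = 0.5 in². R_n = min(0.6×70×2.6563, 0.6×50×4.1875) + 1.0×70×0.5 = min(111.56, 125.63) + 35 = 146.56 kips. φR_n = 0.75 × 146.56 = 109.9 kips.
Tension yield (gross): A_g = 8×0.5 = 4 in². φR_n = 0.90 × 50 × 4 = 180.0 kips.
Governing: min(143.1, 174.2, 109.9, 180.0) = 109.9 kips → block shear.

109.9 kips (block shear governs)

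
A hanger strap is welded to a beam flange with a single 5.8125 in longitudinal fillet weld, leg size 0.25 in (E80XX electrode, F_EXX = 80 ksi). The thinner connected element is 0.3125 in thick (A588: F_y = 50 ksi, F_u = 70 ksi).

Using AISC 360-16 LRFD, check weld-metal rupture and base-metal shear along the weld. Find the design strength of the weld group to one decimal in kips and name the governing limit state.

Weld metal: throat = 0.707×0.25 = 0.17675 in, L = 5.8125 in. φR_n = 0.75 × 0.6 × 80 × 0.17675 × 5.8125 = 37.0 kips.
Base metal shear (0.3125 in plate): yield φR_n = 1.0×0.6×50×0.3125×5.8125 = 54.5 kips; rupture φR_n = 0.75×0.6×70×0.3125×5.8125 = 57.2 kips; take 54.5 kips (yield).
Governing: min(37.0, 54.5) = 37.0 kips → weld metal.

37.0 kips (weld metal governs)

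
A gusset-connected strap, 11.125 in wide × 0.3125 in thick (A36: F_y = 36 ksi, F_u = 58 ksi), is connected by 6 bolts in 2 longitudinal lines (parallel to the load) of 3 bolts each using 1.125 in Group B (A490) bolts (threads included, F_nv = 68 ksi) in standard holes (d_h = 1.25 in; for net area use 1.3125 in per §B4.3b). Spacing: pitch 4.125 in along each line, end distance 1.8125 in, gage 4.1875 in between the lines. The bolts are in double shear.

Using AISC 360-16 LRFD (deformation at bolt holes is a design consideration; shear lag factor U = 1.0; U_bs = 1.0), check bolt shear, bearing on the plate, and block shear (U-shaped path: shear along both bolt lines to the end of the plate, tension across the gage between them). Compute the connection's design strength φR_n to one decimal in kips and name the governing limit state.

141.0 kips (block shear governs)

Bolt shear: A_b = π(1.125)²/4 = 0.99402 in². φR_n = 0.75 × 68 × 0.99402 × 6 × 2 = 608.3 kips.
Bearing (0.3125 in plate, F_u = 58 ksi): end bolts L_c = 1.8125 − 1.25/2 = 1.1875, R_n = min(1.2×1.1875×0.3125×58, 2.4×1.125×0.3125×58) = 25.828 kips/bolt; interior L_c = 4.125 − 1.25 = 2.875, R_n = 48.938 kips/bolt. φR_n = 0.75 × (2×25.828 + 4×48.938) = 185.6 kips.
Block shear: shear path 2×[1.8125+2×4.125] = 2×10.0625 in, A_gv = 6.2891, A_nv = 2×(10.0625 − 2.5×1.3125)×0.3125 = 4.2383 in²; tension across gage: (4.1875 − 1×1.3125)×0.3125 = 0.89844 in². R_n = min(0.6×58×4.2383, 0.6×36×6.2891) + 1.0×58×0.89844 = min(147.49, 135.84) + 52.11 = 187.95 kips. φR_n = 0.75 × 187.95 = 141.0 kips.
Governing: min(608.3, 185.6, 141.0) = 141.0 kips → block shear.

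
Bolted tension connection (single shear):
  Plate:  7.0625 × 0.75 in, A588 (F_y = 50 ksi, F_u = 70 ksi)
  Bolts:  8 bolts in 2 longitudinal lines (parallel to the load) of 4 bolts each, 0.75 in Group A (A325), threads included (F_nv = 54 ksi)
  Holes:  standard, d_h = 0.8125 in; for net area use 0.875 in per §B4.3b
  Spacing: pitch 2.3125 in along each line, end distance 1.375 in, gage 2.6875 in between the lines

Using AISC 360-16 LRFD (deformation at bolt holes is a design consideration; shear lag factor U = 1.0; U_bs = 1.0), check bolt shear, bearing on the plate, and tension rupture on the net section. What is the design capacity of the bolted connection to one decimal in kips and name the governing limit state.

Bolt shear: A_b = π(0.75)²/4 = 0.44179 in². φR_n = 0.75 × 54 × 0.44179 × 8 × 1 = 143.1 kips.
Bearing (0.75 in plate, F_u = 70 ksi): end bolts L_c = 1.375 − 0.8125/2 = 0.96875, R_n = min(1.2×0.96875×0.75×70, 2.4×0.75×0.75×70) = 61.031 kips/bolt; interior L_c = 2.3125 − 0.8125 = 1.5, R_n = 94.5 kips/bolt. φR_n = 0.75 × (2×61.031 + 6×94.5) = 516.8 kips.
Tension rupture (net): A_n = (7.0625 − 2×0.875)×0.75 = 3.9844 in² (U = 1.0, A_e = A_n). φR_n = 0.75 × 70 × 3.9844 = 209.2 kips.
Governing: min(143.1, 516.8, 209.2) = 143.1 kips → bolt shear.

143.1 kips (bolt shear governs)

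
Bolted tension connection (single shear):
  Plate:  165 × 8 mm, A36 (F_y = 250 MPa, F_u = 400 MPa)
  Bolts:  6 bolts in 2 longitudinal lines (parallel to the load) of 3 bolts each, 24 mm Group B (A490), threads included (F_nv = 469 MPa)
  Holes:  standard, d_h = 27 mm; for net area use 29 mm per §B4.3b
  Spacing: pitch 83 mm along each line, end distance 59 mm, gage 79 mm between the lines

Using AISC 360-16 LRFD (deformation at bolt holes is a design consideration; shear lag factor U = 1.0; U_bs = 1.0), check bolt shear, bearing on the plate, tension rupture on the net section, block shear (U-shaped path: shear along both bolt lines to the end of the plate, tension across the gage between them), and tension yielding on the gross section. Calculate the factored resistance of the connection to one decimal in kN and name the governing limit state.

Bolt shear: A_b = π(24)²/4 = 452.39 mm². φR_n = 0.75 × 469 × 452.39 × 6 × 1 = 954.8 kN.
Bearing (8 mm plate, F_u = 400 MPa): end bolts L_c = 59 − 27/2 = 45.5, R_n = min(1.2×45.5×8×400, 2.4×24×8×400) = 174.72 kN/bolt; interior L_c = 83 − 27 = 56, R_n = 184.32 kN/bolt. φR_n = 0.75 × (2×174.72 + 4×184.32) = 815.0 kN.
Tension rupture (net): A_n = (165 − 2×29)×8 = 856 mm² (U = 1.0, A_e = A_n). φR_n = 0.75 × 400 × 856 = 256.8 kN.
Block shear: shear path 2×[59+2×83] = 2×225 mm, A_gv = 3600, A_nv = 2×(225 − 2.5×29)×8 = 2440 mm²; tension across gage: (79 − 1×29)×8 = 400 mm². R_n = min(0.6×400×2440, 0.6×250×3600) + 1.0×400×400 = min(585.6, 540) + 160 = 700 kN. φR_n = 0.75 × 700 = 525.0 kN.
Tension yield (gross): A_g = 165×8 = 1320 mm². φR_n = 0.90 × 250 × 1320 = 297.0 kN.
Governing: min(954.8, 815.0, 256.8, 525.0, 297.0) = 256.8 kN → net-section rupture.

256.8 kN (net-section rupture governs)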